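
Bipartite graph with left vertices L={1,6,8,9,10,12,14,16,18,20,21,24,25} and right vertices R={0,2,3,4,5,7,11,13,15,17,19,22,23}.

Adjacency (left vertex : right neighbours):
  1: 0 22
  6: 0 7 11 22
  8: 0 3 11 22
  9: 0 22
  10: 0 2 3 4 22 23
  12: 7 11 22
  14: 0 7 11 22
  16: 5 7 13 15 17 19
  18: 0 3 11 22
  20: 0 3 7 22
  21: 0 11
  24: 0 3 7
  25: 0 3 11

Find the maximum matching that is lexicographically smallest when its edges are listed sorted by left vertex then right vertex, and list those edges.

|M| = 7 (so the lex-smallest maximum matching has 7 edges)
process left vertices in ascending order; for each, take the smallest-labelled available neighbour that still permits 7 edges overall, or leave it unmatched if none does
lex-smallest matching: {1-0, 6-7, 8-3, 9-22, 10-2, 12-11, 16-5}

Lex-smallest maximum matching: {(1,0), (6,7), (8,3), (9,22), (10,2), (12,11), (16,5)}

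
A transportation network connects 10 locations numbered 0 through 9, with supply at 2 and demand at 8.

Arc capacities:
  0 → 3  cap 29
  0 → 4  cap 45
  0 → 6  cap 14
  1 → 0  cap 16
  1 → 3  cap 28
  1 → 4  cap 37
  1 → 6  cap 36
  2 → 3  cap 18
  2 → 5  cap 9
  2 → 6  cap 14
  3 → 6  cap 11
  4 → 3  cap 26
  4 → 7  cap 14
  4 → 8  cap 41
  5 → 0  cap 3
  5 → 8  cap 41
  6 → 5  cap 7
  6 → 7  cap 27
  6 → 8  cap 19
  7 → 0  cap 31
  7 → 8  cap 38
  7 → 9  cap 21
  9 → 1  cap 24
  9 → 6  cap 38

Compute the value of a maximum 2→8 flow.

augment #1: 2→5→8 bottleneck 9, total now 9
augment #2: 2→6→8 bottleneck 14, total now 23
augment #3: 2→3→6→8 bottleneck 5, total now 28
augment #4: 2→3→6→5→8 bottleneck 6, total now 34

Maximum flow value: 34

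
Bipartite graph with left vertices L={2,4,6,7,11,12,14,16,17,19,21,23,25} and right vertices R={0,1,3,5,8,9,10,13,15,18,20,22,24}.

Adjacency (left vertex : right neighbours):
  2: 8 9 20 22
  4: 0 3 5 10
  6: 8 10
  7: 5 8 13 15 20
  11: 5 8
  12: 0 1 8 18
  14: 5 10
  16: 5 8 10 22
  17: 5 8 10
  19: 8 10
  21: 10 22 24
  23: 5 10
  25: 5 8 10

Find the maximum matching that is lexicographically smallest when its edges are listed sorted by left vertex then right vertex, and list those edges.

|M| = 9 (so the lex-smallest maximum matching has 9 edges)
process left vertices in ascending order; for each, take the smallest-labelled available neighbour that still permits 9 edges overall, or leave it unmatched if none does
lex-smallest matching: {2-9, 4-0, 6-8, 7-13, 11-5, 12-1, 14-10, 16-22, 21-24}

Lex-smallest maximum matching: {(2,9), (4,0), (6,8), (7,13), (11,5), (12,1), (14,10), (16,22), (21,24)}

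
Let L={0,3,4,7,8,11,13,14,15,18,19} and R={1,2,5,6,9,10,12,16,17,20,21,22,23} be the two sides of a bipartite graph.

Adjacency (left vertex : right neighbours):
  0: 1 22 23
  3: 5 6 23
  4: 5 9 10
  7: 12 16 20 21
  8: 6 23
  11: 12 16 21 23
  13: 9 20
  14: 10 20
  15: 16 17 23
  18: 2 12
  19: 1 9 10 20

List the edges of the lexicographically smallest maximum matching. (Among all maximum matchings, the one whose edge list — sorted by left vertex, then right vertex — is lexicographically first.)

Lex-smallest maximum matching: {(0,1), (3,6), (4,5), (7,12), (8,23), (11,16), (13,9), (14,10), (15,17), (18,2), (19,20)}

|M| = 11 (so the lex-smallest maximum matching has 11 edges)
process left vertices in ascending order; for each, take the smallest-labelled available neighbour that still permits 11 edges overall, or leave it unmatched if none does
lex-smallest matching: {0-1, 3-6, 4-5, 7-12, 8-23, 11-16, 13-9, 14-10, 15-17, 18-2, 19-20}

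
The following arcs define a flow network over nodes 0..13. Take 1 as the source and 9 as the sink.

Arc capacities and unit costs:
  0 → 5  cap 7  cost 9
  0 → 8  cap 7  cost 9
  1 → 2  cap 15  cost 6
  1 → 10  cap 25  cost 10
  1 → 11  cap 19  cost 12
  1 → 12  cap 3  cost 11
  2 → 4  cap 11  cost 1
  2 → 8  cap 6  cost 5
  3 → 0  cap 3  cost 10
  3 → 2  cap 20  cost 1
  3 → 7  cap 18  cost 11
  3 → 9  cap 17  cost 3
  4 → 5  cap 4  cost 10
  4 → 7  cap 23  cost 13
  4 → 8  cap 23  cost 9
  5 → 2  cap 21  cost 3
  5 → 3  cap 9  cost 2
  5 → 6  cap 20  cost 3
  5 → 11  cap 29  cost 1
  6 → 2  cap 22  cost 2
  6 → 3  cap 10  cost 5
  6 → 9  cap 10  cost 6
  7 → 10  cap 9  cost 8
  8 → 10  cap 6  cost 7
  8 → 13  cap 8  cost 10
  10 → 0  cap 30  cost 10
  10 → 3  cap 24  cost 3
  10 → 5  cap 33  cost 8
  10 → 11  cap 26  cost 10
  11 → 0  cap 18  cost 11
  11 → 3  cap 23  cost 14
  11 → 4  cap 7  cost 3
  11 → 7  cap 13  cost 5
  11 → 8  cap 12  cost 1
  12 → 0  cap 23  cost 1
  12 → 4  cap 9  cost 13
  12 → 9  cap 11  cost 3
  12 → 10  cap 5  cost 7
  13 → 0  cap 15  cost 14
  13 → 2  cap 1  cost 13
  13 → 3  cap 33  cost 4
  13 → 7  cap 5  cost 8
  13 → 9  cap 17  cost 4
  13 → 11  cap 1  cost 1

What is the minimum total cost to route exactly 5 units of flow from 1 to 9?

Minimum cost for 5 units: 74

shortest-cost path #1: 1→12→9 push 3 @ unit cost 14 (adds 42)
shortest-cost path #2: 1→10→3→9 push 2 @ unit cost 16 (adds 32)
total cost = 74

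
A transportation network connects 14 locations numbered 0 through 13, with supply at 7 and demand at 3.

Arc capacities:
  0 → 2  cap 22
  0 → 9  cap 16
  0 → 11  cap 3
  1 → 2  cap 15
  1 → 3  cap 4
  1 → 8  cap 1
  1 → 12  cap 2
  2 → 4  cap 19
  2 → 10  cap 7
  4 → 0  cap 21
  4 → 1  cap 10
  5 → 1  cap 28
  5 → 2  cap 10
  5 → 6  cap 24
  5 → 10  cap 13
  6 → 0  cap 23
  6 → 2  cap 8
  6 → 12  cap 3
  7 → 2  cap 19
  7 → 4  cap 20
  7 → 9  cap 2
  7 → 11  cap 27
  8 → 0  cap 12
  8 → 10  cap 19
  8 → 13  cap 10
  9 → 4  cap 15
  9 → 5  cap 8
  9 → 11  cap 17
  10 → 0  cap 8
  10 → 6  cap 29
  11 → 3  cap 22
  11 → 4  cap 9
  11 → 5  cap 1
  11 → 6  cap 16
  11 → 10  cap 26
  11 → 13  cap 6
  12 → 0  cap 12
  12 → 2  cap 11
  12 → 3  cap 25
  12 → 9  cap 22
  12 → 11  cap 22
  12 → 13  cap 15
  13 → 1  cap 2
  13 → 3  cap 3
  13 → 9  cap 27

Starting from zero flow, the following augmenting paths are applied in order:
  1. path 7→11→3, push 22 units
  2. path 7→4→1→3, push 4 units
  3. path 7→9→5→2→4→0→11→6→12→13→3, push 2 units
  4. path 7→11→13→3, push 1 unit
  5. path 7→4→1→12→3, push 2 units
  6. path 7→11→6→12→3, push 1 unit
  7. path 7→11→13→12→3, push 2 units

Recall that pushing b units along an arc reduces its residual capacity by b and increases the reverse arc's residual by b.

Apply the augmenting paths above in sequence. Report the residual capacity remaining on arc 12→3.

Residual capacity of (12,3): 20

after path 1 (7→11→3, push 22): res(12,3)=25
after path 2 (7→4→1→3, push 4): res(12,3)=25
after path 3 (7→9→5→2→4→0→11→6→12→13→3, push 2): res(12,3)=25
after path 4 (7→11→13→3, push 1): res(12,3)=25
after path 5 (7→4→1→12→3, push 2): res(12,3)=23
after path 6 (7→11→6→12→3, push 1): res(12,3)=22
after path 7 (7→11→13→12→3, push 2): res(12,3)=20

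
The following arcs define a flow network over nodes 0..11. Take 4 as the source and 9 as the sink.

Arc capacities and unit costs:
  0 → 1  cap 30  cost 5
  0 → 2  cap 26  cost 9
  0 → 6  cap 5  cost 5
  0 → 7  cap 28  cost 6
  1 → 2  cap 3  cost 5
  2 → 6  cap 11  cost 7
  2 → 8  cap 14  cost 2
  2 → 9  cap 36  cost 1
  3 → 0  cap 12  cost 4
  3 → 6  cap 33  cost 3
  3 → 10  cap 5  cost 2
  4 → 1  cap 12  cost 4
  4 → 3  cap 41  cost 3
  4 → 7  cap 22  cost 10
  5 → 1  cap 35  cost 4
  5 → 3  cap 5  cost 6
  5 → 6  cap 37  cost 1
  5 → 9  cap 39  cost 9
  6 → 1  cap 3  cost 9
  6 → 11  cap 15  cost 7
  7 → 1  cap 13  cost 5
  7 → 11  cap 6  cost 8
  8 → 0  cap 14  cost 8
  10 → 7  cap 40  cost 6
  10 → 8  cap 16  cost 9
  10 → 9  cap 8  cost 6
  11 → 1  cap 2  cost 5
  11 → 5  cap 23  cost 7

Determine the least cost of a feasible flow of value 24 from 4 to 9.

shortest-cost path #1: 4→1→2→9 push 3 @ unit cost 10 (adds 30)
shortest-cost path #2: 4→3→10→9 push 5 @ unit cost 11 (adds 55)
shortest-cost path #3: 4→3→0→2→9 push 12 @ unit cost 17 (adds 204)
shortest-cost path #4: 4→3→6→11→5→9 push 4 @ unit cost 29 (adds 116)
total cost = 405

Minimum cost for 24 units: 405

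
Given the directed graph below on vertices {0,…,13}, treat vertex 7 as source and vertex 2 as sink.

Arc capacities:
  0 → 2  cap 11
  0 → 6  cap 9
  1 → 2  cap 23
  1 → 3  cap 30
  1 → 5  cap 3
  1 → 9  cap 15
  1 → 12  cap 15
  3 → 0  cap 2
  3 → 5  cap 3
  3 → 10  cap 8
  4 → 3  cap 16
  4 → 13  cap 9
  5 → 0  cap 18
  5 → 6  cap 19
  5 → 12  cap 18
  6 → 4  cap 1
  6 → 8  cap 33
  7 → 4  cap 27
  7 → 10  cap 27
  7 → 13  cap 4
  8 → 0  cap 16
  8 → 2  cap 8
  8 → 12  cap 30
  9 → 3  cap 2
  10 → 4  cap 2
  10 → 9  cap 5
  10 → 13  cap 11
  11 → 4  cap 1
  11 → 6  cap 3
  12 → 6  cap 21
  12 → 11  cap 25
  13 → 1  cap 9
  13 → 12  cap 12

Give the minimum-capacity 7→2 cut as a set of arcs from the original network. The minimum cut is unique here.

augment #1: 7→13→1→2 push 4
augment #2: 7→4→3→0→2 push 2
augment #3: 7→4→13→1→2 push 5
augment #4: 7→4→3→5→0→2 push 3
augment #5: 7→4→13→12→6→8→2 push 4
augment #6: 7→10→13→12→6→8→2 push 4
augment #7: 7→10→13→12→6→8→0→2 push 4
max flow = 26; residual-reachable set from 7 gives S-side
cut edges (S→T): {(3,0), (3,5), (13,1), (13,12)} total cap 26

Min-cut arcs: {(3,0), (3,5), (13,1), (13,12)} (total capacity 26)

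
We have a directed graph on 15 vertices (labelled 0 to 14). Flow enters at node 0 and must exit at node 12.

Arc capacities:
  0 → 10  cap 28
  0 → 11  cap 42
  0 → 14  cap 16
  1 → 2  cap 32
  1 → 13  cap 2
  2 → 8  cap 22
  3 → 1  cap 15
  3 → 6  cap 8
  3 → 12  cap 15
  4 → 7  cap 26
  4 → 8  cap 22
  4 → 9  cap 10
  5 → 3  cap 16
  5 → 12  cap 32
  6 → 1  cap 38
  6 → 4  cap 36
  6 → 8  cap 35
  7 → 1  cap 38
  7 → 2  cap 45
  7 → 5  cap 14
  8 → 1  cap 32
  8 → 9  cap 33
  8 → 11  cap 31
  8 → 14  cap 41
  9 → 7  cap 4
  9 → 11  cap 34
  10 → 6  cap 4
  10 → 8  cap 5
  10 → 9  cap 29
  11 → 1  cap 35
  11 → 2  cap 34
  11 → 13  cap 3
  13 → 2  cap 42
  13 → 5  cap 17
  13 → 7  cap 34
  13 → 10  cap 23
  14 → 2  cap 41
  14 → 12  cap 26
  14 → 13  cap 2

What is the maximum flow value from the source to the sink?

augment #1: 0→14→12 bottleneck 16, total now 16
augment #2: 0→10→8→14→12 bottleneck 5, total now 21
augment #3: 0→11→13→5→12 bottleneck 3, total now 24
augment #4: 0→10→6→8→14→12 bottleneck 4, total now 28
augment #5: 0→10→9→7→5→12 bottleneck 4, total now 32
augment #6: 0→11→1→13→5→12 bottleneck 2, total now 34
augment #7: 0→11→2→8→14→12 bottleneck 1, total now 35
augment #8: 0→11→2→8→14→13→5→12 bottleneck 2, total now 37
augment #9: 0→11→2→8→6→4→7→5→12 bottleneck 4, total now 41

Maximum flow value: 41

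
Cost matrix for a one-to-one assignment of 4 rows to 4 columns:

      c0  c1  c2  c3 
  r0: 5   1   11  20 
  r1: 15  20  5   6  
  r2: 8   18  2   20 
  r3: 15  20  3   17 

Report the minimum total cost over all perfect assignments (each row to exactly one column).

optimal assignment: row0→col1 (cost 1), row1→col3 (cost 6), row2→col0 (cost 8), row3→col2 (cost 3)
total = 1 + 6 + 8 + 3 = 18

Minimum assignment cost: 18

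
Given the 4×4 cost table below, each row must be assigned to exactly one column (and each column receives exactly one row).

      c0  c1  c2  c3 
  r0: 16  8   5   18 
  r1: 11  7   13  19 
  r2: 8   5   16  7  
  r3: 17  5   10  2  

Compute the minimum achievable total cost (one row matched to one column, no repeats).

optimal assignment: row0→col2 (cost 5), row1→col1 (cost 7), row2→col0 (cost 8), row3→col3 (cost 2)
total = 5 + 7 + 8 + 2 = 22

Minimum assignment cost: 22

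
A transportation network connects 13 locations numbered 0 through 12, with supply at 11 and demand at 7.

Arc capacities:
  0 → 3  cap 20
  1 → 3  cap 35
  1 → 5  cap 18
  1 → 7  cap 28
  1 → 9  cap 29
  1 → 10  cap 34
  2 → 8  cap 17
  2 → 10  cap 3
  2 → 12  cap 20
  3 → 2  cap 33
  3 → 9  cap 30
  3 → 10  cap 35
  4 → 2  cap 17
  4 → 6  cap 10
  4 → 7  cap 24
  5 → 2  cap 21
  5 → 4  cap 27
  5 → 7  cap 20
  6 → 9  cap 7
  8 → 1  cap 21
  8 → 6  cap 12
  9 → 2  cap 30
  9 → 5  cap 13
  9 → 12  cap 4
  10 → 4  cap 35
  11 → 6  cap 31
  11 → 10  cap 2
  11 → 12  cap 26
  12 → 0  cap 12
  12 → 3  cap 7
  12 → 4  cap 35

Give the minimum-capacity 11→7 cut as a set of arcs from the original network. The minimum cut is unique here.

augment #1: 11→10→4→7 push 2
augment #2: 11→12→4→7 push 22
augment #3: 11→6→9→5→7 push 7
augment #4: 11→12→3→9→5→7 push 4
max flow = 35; residual-reachable set from 11 gives S-side
cut edges (S→T): {(6,9), (11,10), (11,12)} total cap 35

Min-cut arcs: {(6,9), (11,10), (11,12)} (total capacity 35)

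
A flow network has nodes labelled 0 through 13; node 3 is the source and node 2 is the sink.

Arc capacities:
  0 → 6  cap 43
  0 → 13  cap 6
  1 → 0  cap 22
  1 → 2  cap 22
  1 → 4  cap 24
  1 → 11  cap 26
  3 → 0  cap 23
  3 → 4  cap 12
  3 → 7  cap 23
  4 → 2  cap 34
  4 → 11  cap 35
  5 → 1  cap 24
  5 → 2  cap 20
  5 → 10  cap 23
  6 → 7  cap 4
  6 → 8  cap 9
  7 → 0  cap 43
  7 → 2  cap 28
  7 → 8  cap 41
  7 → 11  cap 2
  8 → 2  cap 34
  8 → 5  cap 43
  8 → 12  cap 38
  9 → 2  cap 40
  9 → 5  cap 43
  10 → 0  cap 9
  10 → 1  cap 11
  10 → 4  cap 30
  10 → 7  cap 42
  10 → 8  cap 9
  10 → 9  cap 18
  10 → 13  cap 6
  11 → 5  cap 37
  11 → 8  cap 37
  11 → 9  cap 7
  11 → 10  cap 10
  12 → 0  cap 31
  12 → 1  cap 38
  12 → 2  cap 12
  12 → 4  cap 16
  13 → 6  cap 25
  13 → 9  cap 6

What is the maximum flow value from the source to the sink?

Maximum flow value: 54

augment #1: 3→4→2 bottleneck 12, total now 12
augment #2: 3→7→2 bottleneck 23, total now 35
augment #3: 3→0→6→7→2 bottleneck 4, total now 39
augment #4: 3→0→6→8→2 bottleneck 9, total now 48
augment #5: 3→0→13→9→2 bottleneck 6, total now 54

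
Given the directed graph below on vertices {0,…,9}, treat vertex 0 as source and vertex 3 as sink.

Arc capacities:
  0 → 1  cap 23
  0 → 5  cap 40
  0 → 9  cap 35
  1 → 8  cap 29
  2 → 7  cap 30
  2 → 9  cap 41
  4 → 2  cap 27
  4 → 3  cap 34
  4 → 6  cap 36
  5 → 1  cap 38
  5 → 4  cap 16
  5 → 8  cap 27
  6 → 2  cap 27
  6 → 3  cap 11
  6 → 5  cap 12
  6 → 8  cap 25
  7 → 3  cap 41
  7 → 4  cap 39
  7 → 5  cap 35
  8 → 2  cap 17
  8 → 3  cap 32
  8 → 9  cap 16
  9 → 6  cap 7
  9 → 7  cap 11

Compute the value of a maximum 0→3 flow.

Maximum flow value: 81

augment #1: 0→1→8→3 bottleneck 23, total now 23
augment #2: 0→5→4→3 bottleneck 16, total now 39
augment #3: 0→5→8→3 bottleneck 9, total now 48
augment #4: 0→9→6→3 bottleneck 7, total now 55
augment #5: 0→9→7→3 bottleneck 11, total now 66
augment #6: 0→5→8→2→7→3 bottleneck 15, total now 81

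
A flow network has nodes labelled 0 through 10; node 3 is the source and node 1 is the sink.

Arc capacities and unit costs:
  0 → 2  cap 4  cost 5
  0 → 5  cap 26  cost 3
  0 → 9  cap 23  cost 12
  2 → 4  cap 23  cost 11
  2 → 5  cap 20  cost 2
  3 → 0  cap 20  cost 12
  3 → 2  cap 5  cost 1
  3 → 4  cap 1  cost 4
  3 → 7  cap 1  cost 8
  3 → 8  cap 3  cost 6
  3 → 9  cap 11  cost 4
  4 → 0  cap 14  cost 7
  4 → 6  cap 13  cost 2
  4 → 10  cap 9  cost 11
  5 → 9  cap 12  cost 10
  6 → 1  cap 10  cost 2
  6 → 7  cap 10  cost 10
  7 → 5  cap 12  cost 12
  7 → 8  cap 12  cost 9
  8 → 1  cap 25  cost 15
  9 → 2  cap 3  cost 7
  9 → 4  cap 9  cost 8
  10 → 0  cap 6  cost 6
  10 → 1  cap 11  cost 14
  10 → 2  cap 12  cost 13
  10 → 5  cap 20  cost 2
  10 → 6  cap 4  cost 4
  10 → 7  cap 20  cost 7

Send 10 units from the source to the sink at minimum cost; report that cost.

shortest-cost path #1: 3→4→6→1 push 1 @ unit cost 8 (adds 8)
shortest-cost path #2: 3→9→4→6→1 push 9 @ unit cost 16 (adds 144)
total cost = 152

Minimum cost for 10 units: 152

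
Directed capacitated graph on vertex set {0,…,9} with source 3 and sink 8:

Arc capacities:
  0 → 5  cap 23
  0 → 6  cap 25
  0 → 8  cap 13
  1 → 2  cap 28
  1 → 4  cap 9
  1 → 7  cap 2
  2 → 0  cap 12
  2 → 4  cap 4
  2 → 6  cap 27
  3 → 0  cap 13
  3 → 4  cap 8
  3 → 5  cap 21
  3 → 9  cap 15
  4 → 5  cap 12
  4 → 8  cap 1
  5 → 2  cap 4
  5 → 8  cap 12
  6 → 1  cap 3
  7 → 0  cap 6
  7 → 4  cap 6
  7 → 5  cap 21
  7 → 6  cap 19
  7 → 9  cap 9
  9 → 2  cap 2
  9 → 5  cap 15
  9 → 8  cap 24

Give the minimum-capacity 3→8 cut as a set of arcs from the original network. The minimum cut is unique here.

augment #1: 3→0→8 push 13
augment #2: 3→4→8 push 1
augment #3: 3→5→8 push 12
augment #4: 3→9→8 push 15
augment #5: 3→5→2→6→1→7→9→8 push 2
max flow = 43; residual-reachable set from 3 gives S-side
cut edges (S→T): {(0,8), (1,7), (3,9), (4,8), (5,8)} total cap 43

Min-cut arcs: {(0,8), (1,7), (3,9), (4,8), (5,8)} (total capacity 43)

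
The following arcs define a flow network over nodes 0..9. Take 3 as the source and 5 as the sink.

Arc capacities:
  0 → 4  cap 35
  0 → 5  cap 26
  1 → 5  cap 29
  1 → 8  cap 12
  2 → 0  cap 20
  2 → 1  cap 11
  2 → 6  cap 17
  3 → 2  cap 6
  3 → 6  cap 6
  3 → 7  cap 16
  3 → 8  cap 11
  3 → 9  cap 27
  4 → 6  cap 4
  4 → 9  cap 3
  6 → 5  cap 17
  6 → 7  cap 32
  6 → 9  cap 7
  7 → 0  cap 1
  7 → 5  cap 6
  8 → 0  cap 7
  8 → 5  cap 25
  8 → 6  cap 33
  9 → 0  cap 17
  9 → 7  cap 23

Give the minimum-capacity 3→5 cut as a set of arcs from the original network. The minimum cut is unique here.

augment #1: 3→6→5 push 6
augment #2: 3→7→5 push 6
augment #3: 3→8→5 push 11
augment #4: 3→2→0→5 push 6
augment #5: 3→7→0→5 push 1
augment #6: 3→9→0→5 push 17
max flow = 47; residual-reachable set from 3 gives S-side
cut edges (S→T): {(3,2), (3,6), (3,8), (7,0), (7,5), (9,0)} total cap 47

Min-cut arcs: {(3,2), (3,6), (3,8), (7,0), (7,5), (9,0)} (total capacity 47)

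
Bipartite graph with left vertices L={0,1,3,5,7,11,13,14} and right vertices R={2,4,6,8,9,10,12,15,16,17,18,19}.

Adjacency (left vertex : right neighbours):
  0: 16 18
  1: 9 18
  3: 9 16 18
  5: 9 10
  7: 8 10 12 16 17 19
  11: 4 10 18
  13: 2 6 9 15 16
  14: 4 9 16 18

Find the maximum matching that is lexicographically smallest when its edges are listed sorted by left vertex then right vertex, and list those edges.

|M| = 7 (so the lex-smallest maximum matching has 7 edges)
process left vertices in ascending order; for each, take the smallest-labelled available neighbour that still permits 7 edges overall, or leave it unmatched if none does
lex-smallest matching: {0-16, 1-9, 3-18, 5-10, 7-8, 11-4, 13-2}

Lex-smallest maximum matching: {(0,16), (1,9), (3,18), (5,10), (7,8), (11,4), (13,2)}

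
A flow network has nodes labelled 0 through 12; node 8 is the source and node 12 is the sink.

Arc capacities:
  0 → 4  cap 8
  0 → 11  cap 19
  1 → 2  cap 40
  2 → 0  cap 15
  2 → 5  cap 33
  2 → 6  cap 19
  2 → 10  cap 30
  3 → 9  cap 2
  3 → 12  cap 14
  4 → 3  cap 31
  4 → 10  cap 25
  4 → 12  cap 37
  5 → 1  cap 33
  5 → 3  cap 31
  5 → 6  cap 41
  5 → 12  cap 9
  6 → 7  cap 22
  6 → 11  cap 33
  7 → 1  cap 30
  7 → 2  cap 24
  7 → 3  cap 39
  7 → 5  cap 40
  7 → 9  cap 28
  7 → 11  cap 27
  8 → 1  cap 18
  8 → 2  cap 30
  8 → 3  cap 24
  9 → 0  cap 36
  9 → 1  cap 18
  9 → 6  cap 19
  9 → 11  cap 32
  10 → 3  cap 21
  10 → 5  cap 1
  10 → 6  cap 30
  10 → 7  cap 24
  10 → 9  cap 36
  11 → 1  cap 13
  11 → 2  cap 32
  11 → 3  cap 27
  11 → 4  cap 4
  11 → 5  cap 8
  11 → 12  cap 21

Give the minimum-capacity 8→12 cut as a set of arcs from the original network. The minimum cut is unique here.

augment #1: 8→3→12 push 14
augment #2: 8→2→5→12 push 9
augment #3: 8→2→0→4→12 push 8
augment #4: 8→2→0→11→12 push 7
augment #5: 8→2→6→11→12 push 6
augment #6: 8→3→9→11→12 push 2
augment #7: 8→1→2→6→11→12 push 6
augment #8: 8→1→2→6→11→4→12 push 4
max flow = 56; residual-reachable set from 8 gives S-side
cut edges (S→T): {(0,4), (3,12), (5,12), (11,4), (11,12)} total cap 56

Min-cut arcs: {(0,4), (3,12), (5,12), (11,4), (11,12)} (total capacity 56)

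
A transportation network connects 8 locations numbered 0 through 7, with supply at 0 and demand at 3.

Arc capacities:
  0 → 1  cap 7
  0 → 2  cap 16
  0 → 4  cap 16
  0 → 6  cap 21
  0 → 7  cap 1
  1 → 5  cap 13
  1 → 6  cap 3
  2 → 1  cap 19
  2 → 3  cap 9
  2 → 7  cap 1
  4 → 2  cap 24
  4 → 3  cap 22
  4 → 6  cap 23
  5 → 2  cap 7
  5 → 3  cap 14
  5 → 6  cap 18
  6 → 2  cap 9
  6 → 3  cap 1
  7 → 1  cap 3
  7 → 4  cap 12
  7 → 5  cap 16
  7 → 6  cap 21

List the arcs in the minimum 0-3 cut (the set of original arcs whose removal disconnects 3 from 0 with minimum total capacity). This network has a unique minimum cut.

Min-cut arcs: {(0,4), (0,7), (1,5), (2,3), (2,7), (6,3)} (total capacity 41)

augment #1: 0→2→3 push 9
augment #2: 0→4→3 push 16
augment #3: 0→6→3 push 1
augment #4: 0→1→5→3 push 7
augment #5: 0→7→4→3 push 1
augment #6: 0→2→1→5→3 push 6
augment #7: 0→2→7→4→3 push 1
max flow = 41; residual-reachable set from 0 gives S-side
cut edges (S→T): {(0,4), (0,7), (1,5), (2,3), (2,7), (6,3)} total cap 41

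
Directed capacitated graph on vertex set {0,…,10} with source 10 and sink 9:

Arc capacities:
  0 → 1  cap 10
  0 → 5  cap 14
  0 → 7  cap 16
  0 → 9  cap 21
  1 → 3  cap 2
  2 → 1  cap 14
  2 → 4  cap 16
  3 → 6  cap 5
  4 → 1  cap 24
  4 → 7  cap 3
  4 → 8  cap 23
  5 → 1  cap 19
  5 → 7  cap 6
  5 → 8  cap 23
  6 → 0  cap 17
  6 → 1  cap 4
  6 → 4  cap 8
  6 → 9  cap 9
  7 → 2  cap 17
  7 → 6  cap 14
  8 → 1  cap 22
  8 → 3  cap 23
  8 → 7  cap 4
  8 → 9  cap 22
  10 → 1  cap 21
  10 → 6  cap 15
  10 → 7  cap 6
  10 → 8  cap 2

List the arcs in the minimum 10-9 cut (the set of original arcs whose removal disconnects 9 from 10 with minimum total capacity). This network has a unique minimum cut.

augment #1: 10→6→9 push 9
augment #2: 10→8→9 push 2
augment #3: 10→6→0→9 push 6
augment #4: 10→7→6→0→9 push 6
augment #5: 10→1→3→6→0→9 push 2
max flow = 25; residual-reachable set from 10 gives S-side
cut edges (S→T): {(1,3), (10,6), (10,7), (10,8)} total cap 25

Min-cut arcs: {(1,3), (10,6), (10,7), (10,8)} (total capacity 25)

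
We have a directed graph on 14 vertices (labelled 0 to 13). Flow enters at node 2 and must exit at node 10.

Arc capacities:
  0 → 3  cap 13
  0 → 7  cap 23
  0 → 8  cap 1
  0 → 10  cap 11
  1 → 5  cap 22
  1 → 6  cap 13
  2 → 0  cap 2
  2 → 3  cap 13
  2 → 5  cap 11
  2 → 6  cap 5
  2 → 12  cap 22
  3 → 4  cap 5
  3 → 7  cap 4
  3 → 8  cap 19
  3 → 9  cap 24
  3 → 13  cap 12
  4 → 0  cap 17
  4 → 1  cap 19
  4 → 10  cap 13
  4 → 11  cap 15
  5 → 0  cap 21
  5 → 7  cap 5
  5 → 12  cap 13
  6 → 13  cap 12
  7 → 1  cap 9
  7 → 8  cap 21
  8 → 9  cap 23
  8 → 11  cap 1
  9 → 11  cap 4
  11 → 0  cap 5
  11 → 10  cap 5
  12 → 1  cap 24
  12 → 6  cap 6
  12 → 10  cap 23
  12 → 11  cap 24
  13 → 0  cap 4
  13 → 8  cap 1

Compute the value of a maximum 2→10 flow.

augment #1: 2→0→10 bottleneck 2, total now 2
augment #2: 2→12→10 bottleneck 22, total now 24
augment #3: 2→3→4→10 bottleneck 5, total now 29
augment #4: 2→5→0→10 bottleneck 9, total now 38
augment #5: 2→5→12→10 bottleneck 1, total now 39
augment #6: 2→3→8→11→10 bottleneck 1, total now 40
augment #7: 2→3→9→11→10 bottleneck 4, total now 44

Maximum flow value: 44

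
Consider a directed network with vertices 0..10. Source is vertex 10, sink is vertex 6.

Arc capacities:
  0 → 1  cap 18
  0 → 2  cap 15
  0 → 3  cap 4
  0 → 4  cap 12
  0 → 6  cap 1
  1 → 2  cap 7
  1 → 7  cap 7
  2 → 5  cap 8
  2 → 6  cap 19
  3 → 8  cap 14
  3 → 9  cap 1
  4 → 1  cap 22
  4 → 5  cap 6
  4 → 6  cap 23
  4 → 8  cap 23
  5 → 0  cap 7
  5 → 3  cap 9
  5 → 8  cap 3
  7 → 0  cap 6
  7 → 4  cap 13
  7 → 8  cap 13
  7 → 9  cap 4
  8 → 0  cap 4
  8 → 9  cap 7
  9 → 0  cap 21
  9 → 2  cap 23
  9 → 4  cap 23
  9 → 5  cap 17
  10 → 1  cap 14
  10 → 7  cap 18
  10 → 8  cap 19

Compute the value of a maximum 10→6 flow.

Maximum flow value: 41

augment #1: 10→1→2→6 bottleneck 7, total now 7
augment #2: 10→7→0→6 bottleneck 1, total now 8
augment #3: 10→7→4→6 bottleneck 13, total now 21
augment #4: 10→7→0→2→6 bottleneck 4, total now 25
augment #5: 10→8→0→2→6 bottleneck 4, total now 29
augment #6: 10→8→9→2→6 bottleneck 4, total now 33
augment #7: 10→8→9→4→6 bottleneck 3, total now 36
augment #8: 10→1→7→0→4→6 bottleneck 1, total now 37
augment #9: 10→1→7→9→4→6 bottleneck 4, total now 41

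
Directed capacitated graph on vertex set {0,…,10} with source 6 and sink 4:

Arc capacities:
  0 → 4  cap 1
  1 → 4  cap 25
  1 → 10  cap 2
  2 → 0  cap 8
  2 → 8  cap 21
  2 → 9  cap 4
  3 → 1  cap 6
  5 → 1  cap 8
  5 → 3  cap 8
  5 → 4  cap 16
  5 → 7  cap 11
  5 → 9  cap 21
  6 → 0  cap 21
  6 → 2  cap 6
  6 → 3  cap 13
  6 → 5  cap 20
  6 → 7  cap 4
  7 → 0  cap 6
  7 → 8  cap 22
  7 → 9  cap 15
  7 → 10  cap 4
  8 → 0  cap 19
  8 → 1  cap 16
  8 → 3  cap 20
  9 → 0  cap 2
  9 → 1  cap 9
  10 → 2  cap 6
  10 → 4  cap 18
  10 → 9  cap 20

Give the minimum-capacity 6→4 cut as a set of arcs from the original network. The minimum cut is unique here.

augment #1: 6→0→4 push 1
augment #2: 6→5→4 push 16
augment #3: 6→3→1→4 push 6
augment #4: 6→5→1→4 push 4
augment #5: 6→7→10→4 push 4
augment #6: 6→2→8→1→4 push 6
max flow = 37; residual-reachable set from 6 gives S-side
cut edges (S→T): {(0,4), (3,1), (6,2), (6,5), (6,7)} total cap 37

Min-cut arcs: {(0,4), (3,1), (6,2), (6,5), (6,7)} (total capacity 37)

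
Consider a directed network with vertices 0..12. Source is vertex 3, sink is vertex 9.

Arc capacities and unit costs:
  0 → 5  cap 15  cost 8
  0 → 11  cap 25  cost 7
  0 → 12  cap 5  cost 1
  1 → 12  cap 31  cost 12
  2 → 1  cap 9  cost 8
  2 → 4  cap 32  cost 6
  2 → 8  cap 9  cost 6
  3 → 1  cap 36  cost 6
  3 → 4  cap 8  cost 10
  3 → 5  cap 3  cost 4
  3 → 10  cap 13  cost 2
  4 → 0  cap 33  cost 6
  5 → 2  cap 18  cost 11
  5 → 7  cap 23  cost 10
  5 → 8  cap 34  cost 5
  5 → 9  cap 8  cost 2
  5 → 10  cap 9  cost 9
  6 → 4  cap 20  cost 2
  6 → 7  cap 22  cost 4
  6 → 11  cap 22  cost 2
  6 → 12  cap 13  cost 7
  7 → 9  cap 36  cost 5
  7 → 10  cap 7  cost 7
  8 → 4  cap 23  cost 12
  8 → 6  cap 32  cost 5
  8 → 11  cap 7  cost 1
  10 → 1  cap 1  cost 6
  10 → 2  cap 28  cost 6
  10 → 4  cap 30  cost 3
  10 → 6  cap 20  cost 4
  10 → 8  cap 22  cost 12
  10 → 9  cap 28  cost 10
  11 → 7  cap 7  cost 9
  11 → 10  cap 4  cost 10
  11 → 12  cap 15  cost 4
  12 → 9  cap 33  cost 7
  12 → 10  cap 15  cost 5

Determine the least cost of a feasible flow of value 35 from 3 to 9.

Minimum cost for 35 units: 644

shortest-cost path #1: 3→5→9 push 3 @ unit cost 6 (adds 18)
shortest-cost path #2: 3→10→9 push 13 @ unit cost 12 (adds 156)
shortest-cost path #3: 3→4→0→12→9 push 5 @ unit cost 24 (adds 120)
shortest-cost path #4: 3→1→12→9 push 14 @ unit cost 25 (adds 350)
total cost = 644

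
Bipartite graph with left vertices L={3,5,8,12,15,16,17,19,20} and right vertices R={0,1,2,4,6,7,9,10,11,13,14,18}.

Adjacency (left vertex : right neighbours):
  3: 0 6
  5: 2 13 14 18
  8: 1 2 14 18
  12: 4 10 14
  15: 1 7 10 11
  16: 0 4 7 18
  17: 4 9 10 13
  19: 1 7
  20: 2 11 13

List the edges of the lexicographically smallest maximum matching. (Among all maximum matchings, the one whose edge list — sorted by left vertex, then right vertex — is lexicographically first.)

Lex-smallest maximum matching: {(3,0), (5,2), (8,1), (12,4), (15,10), (16,18), (17,9), (19,7), (20,11)}

|M| = 9 (so the lex-smallest maximum matching has 9 edges)
process left vertices in ascending order; for each, take the smallest-labelled available neighbour that still permits 9 edges overall, or leave it unmatched if none does
lex-smallest matching: {3-0, 5-2, 8-1, 12-4, 15-10, 16-18, 17-9, 19-7, 20-11}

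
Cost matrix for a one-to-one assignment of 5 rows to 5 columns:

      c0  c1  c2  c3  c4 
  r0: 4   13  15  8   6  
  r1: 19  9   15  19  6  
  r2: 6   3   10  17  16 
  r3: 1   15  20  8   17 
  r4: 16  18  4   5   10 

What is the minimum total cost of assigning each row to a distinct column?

Minimum assignment cost: 22

optimal assignment: row0→col3 (cost 8), row1→col4 (cost 6), row2→col1 (cost 3), row3→col0 (cost 1), row4→col2 (cost 4)
total = 8 + 6 + 3 + 1 + 4 = 22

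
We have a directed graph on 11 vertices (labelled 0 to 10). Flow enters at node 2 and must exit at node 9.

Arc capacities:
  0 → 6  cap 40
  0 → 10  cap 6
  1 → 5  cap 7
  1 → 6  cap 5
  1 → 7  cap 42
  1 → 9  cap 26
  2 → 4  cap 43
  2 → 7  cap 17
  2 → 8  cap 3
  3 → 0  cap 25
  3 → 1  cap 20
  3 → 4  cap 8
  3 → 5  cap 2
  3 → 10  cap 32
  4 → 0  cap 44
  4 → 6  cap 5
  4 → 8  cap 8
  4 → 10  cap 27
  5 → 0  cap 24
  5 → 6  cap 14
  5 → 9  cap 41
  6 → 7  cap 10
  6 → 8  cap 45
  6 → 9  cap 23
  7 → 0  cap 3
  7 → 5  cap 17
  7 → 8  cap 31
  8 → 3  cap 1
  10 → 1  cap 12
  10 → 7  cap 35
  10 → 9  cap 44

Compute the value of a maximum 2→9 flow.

augment #1: 2→4→6→9 bottleneck 5, total now 5
augment #2: 2→4→10→9 bottleneck 27, total now 32
augment #3: 2→7→5→9 bottleneck 17, total now 49
augment #4: 2→4→0→6→9 bottleneck 11, total now 60
augment #5: 2→8→3→1→9 bottleneck 1, total now 61

Maximum flow value: 61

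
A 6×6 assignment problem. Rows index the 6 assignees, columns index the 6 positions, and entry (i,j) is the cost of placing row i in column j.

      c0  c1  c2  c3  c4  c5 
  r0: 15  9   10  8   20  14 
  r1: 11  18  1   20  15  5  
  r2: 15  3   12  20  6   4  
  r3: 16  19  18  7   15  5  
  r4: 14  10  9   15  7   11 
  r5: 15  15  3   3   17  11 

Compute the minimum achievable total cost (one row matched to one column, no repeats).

Minimum assignment cost: 34

optimal assignment: row0→col0 (cost 15), row1→col2 (cost 1), row2→col1 (cost 3), row3→col5 (cost 5), row4→col4 (cost 7), row5→col3 (cost 3)
total = 15 + 1 + 3 + 5 + 7 + 3 = 34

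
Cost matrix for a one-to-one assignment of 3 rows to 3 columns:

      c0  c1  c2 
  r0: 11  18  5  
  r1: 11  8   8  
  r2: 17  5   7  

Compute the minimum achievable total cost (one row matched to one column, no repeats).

Minimum assignment cost: 21

optimal assignment: row0→col2 (cost 5), row1→col0 (cost 11), row2→col1 (cost 5)
total = 5 + 11 + 5 = 21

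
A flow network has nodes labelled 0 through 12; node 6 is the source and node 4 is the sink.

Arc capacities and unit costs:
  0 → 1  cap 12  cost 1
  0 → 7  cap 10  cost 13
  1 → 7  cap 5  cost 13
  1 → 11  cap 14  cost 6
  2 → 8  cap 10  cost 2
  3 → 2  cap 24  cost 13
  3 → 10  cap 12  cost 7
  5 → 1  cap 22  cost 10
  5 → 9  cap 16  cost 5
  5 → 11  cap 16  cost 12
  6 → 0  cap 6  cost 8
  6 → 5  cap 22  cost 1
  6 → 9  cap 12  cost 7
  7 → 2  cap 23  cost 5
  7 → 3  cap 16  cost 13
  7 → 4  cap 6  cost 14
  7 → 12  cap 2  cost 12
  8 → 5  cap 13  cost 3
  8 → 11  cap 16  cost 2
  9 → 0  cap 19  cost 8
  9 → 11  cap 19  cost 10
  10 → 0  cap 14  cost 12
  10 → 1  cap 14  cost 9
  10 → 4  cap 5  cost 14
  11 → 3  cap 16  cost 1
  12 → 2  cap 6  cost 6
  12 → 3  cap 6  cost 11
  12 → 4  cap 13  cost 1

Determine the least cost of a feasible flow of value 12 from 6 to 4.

shortest-cost path #1: 6→0→7→12→4 push 2 @ unit cost 34 (adds 68)
shortest-cost path #2: 6→0→7→4 push 4 @ unit cost 35 (adds 140)
shortest-cost path #3: 6→5→11→3→10→4 push 5 @ unit cost 35 (adds 175)
shortest-cost path #4: 6→5→1→7→4 push 1 @ unit cost 38 (adds 38)
total cost = 421

Minimum cost for 12 units: 421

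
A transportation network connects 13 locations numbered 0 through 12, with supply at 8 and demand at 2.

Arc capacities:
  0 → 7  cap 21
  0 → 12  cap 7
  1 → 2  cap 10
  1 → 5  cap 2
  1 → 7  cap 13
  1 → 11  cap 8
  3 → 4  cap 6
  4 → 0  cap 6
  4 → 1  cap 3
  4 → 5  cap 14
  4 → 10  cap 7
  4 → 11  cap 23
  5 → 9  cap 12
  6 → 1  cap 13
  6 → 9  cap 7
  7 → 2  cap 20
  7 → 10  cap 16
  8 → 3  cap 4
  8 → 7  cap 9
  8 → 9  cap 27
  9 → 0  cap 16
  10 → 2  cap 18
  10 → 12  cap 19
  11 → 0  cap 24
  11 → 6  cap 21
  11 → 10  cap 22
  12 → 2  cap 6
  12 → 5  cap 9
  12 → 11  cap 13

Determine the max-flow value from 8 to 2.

Maximum flow value: 29

augment #1: 8→7→2 bottleneck 9, total now 9
augment #2: 8→3→4→1→2 bottleneck 3, total now 12
augment #3: 8→3→4→10→2 bottleneck 1, total now 13
augment #4: 8→9→0→7→2 bottleneck 11, total now 24
augment #5: 8→9→0→12→2 bottleneck 5, total now 29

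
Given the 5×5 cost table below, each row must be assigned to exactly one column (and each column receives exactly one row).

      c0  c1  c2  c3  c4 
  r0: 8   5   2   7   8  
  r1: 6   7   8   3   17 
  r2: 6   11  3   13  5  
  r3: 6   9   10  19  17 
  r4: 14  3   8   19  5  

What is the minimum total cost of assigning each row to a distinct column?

Minimum assignment cost: 19

optimal assignment: row0→col2 (cost 2), row1→col3 (cost 3), row2→col4 (cost 5), row3→col0 (cost 6), row4→col1 (cost 3)
total = 2 + 3 + 5 + 6 + 3 = 19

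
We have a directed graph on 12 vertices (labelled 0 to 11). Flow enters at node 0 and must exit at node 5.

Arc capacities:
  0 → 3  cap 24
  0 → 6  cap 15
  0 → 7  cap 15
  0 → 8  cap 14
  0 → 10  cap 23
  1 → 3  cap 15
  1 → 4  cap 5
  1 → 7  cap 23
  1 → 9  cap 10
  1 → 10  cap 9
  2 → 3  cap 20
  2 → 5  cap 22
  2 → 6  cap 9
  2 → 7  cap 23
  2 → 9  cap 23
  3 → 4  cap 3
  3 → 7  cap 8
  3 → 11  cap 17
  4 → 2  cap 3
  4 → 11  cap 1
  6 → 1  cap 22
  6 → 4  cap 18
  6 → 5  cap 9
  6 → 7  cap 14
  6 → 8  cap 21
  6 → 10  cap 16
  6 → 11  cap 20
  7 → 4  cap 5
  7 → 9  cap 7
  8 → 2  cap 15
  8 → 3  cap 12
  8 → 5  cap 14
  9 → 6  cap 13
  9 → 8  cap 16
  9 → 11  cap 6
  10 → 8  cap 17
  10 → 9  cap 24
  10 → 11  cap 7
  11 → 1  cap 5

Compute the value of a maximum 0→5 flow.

Maximum flow value: 41

augment #1: 0→6→5 bottleneck 9, total now 9
augment #2: 0→8→5 bottleneck 14, total now 23
augment #3: 0→3→4→2→5 bottleneck 3, total now 26
augment #4: 0→6→8→2→5 bottleneck 6, total now 32
augment #5: 0→10→8→2→5 bottleneck 9, total now 41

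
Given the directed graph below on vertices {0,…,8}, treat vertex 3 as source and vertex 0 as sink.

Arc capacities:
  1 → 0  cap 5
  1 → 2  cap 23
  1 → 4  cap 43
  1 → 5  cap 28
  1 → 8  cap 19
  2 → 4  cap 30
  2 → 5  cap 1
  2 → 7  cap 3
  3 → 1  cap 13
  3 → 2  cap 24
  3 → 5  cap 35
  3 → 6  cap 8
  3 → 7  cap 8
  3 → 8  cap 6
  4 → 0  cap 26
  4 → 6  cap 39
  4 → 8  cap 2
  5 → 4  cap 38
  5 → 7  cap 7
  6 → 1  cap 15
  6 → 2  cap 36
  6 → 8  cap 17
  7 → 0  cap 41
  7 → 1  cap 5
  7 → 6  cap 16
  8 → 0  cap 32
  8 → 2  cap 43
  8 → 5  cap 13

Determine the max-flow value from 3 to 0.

Maximum flow value: 81

augment #1: 3→1→0 bottleneck 5, total now 5
augment #2: 3→7→0 bottleneck 8, total now 13
augment #3: 3→8→0 bottleneck 6, total now 19
augment #4: 3→1→4→0 bottleneck 8, total now 27
augment #5: 3→2→4→0 bottleneck 18, total now 45
augment #6: 3→2→7→0 bottleneck 3, total now 48
augment #7: 3→5→7→0 bottleneck 7, total now 55
augment #8: 3→6→8→0 bottleneck 8, total now 63
augment #9: 3→2→4→8→0 bottleneck 2, total now 65
augment #10: 3→2→4→1→8→0 bottleneck 1, total now 66
augment #11: 3→5→4→1→8→0 bottleneck 7, total now 73
augment #12: 3→5→4→6→8→0 bottleneck 8, total now 81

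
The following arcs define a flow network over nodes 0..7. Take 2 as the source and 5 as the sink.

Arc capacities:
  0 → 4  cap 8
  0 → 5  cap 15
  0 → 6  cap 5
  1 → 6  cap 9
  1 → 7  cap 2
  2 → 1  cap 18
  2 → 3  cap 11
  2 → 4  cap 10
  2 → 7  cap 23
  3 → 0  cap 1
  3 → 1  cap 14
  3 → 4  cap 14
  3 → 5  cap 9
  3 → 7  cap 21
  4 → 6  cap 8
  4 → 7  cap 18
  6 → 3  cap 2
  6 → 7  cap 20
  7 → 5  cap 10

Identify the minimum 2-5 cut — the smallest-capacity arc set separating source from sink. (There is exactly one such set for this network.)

Min-cut arcs: {(3,0), (3,5), (7,5)} (total capacity 20)

augment #1: 2→3→5 push 9
augment #2: 2→7→5 push 10
augment #3: 2→3→0→5 push 1
max flow = 20; residual-reachable set from 2 gives S-side
cut edges (S→T): {(3,0), (3,5), (7,5)} total cap 20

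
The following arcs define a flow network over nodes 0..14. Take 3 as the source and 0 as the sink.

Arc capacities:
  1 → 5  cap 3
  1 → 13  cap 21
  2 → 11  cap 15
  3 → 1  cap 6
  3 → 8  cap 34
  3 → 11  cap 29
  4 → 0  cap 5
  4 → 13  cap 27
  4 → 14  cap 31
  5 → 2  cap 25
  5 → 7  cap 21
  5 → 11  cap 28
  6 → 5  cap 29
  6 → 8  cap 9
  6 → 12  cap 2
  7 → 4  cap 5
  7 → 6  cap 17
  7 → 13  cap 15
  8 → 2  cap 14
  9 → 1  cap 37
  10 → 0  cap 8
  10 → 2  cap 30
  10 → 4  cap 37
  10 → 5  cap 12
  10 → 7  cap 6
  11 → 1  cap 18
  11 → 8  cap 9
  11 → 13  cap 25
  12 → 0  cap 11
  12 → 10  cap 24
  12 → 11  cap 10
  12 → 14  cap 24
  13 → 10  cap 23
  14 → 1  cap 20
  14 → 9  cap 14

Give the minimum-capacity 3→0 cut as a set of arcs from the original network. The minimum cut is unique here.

Min-cut arcs: {(4,0), (6,12), (10,0)} (total capacity 15)

augment #1: 3→1→13→10→0 push 6
augment #2: 3→11→13→10→0 push 2
augment #3: 3→11→13→10→4→0 push 5
augment #4: 3→11→1→5→7→6→12→0 push 2
max flow = 15; residual-reachable set from 3 gives S-side
cut edges (S→T): {(4,0), (6,12), (10,0)} total cap 15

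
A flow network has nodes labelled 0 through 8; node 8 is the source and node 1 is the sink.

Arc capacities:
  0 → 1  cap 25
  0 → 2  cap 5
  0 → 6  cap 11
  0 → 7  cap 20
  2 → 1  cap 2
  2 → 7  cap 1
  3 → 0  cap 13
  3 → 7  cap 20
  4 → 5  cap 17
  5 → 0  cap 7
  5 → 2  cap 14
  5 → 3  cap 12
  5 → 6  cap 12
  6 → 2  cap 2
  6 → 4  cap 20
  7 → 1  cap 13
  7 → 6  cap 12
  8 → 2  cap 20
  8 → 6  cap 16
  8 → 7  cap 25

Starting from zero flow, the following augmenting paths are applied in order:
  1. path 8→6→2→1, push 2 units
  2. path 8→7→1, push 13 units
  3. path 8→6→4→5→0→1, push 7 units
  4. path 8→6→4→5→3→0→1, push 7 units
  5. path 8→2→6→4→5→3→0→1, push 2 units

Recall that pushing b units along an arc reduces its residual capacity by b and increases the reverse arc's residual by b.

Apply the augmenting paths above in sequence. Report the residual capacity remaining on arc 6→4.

Residual capacity of (6,4): 4

after path 1 (8→6→2→1, push 2): res(6,4)=20
after path 2 (8→7→1, push 13): res(6,4)=20
after path 3 (8→6→4→5→0→1, push 7): res(6,4)=13
after path 4 (8→6→4→5→3→0→1, push 7): res(6,4)=6
after path 5 (8→2→6→4→5→3→0→1, push 2): res(6,4)=4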